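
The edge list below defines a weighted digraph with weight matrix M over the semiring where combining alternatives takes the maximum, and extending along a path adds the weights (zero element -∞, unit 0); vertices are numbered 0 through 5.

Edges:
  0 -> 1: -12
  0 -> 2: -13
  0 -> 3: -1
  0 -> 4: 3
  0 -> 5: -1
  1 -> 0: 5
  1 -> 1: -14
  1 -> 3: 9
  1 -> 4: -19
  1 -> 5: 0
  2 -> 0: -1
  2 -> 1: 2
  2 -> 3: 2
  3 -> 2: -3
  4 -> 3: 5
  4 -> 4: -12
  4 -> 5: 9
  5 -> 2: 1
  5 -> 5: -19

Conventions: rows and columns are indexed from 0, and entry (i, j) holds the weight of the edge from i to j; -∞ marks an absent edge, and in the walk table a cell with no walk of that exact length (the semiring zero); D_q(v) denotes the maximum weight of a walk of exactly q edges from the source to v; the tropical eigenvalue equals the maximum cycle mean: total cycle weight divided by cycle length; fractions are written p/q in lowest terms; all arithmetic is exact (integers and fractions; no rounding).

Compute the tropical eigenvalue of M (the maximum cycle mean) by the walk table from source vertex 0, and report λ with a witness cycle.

q=0: [0, -∞, -∞, -∞, -∞, -∞]
q=1: [-∞, -12, -13, -1, 3, -1]
q=2: [-7, -11, 0, 8, -9, 12]
q=3: [-1, 2, 13, 2, -4, 0]
q=4: [12, 15, 1, 15, 2, 5]
q=5: [20, 3, 12, 24, 15, 15]
q=6: [11, 14, 21, 20, 23, 24]
Optimal cycle mean attained by: cycle 0->4->5->2->1->0, total 3 + 9 + 1 + 2 + 5, length 5.
Answer: λ = 4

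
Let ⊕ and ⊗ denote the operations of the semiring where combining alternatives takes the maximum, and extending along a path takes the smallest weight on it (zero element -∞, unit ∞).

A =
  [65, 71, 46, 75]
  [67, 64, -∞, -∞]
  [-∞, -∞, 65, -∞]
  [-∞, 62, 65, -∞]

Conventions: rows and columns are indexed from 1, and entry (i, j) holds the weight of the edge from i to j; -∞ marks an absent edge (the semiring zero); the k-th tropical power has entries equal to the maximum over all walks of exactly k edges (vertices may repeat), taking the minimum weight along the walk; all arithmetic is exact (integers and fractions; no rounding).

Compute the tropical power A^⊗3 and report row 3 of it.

A^⊗2:
  [67, 65, 65, 65]
  [65, 67, 46, 67]
  [-∞, -∞, 65, -∞]
  [62, 62, 65, -∞]
A^⊗3:
  [65, 67, 65, 67]
  [67, 65, 65, 65]
  [-∞, -∞, 65, -∞]
  [62, 62, 65, 62]
Answer: row 3 of A^⊗3 = [-∞, -∞, 65, -∞]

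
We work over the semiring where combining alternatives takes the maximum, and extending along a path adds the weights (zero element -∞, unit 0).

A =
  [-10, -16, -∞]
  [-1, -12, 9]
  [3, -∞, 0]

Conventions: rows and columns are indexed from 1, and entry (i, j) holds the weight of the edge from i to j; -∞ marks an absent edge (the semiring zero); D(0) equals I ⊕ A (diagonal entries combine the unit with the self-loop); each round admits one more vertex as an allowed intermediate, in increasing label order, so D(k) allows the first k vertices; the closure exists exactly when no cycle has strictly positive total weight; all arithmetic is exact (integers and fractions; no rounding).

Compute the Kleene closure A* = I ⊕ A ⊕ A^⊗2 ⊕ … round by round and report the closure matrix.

D(0):
  [0, -16, -∞]
  [-1, 0, 9]
  [3, -∞, 0]
D(1):
  [0, -16, -∞]
  [-1, 0, 9]
  [3, -13, 0]
D(2):
  [0, -16, -7]
  [-1, 0, 9]
  [3, -13, 0]
D(3):
  [0, -16, -7]
  [12, 0, 9]
  [3, -13, 0]
Answer: A* = [[0, -16, -7], [12, 0, 9], [3, -13, 0]]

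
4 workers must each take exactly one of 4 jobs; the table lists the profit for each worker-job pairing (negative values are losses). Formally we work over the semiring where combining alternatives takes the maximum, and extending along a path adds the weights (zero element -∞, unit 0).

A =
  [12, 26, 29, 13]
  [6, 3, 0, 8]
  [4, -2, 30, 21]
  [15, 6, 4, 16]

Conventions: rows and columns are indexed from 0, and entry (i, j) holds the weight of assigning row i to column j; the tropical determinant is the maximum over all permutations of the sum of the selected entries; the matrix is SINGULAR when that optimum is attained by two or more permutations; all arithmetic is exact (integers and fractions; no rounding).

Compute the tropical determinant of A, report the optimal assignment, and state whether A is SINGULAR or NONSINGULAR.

σ = (0, 1, 2, 3): 12 + 3 + 30 + 16 = 61
σ = (0, 1, 3, 2): 12 + 3 + 21 + 4 = 40
σ = (0, 2, 1, 3): 12 + 0 + (-2) + 16 = 26
σ = (0, 2, 3, 1): 12 + 0 + 21 + 6 = 39
σ = (0, 3, 1, 2): 12 + 8 + (-2) + 4 = 22
σ = (0, 3, 2, 1): 12 + 8 + 30 + 6 = 56
σ = (1, 0, 2, 3): 26 + 6 + 30 + 16 = 78
σ = (1, 0, 3, 2): 26 + 6 + 21 + 4 = 57
σ = (1, 2, 0, 3): 26 + 0 + 4 + 16 = 46
σ = (1, 2, 3, 0): 26 + 0 + 21 + 15 = 62
σ = (1, 3, 0, 2): 26 + 8 + 4 + 4 = 42
σ = (1, 3, 2, 0): 26 + 8 + 30 + 15 = 79
σ = (2, 0, 1, 3): 29 + 6 + (-2) + 16 = 49
σ = (2, 0, 3, 1): 29 + 6 + 21 + 6 = 62
σ = (2, 1, 0, 3): 29 + 3 + 4 + 16 = 52
σ = (2, 1, 3, 0): 29 + 3 + 21 + 15 = 68
σ = (2, 3, 0, 1): 29 + 8 + 4 + 6 = 47
σ = (2, 3, 1, 0): 29 + 8 + (-2) + 15 = 50
σ = (3, 0, 1, 2): 13 + 6 + (-2) + 4 = 21
σ = (3, 0, 2, 1): 13 + 6 + 30 + 6 = 55
σ = (3, 1, 0, 2): 13 + 3 + 4 + 4 = 24
σ = (3, 1, 2, 0): 13 + 3 + 30 + 15 = 61
σ = (3, 2, 0, 1): 13 + 0 + 4 + 6 = 23
σ = (3, 2, 1, 0): 13 + 0 + (-2) + 15 = 26
Optimal value attained by: σ = (1, 3, 2, 0).
Answer: det⊕(A) = 79; verdict: NONSINGULAR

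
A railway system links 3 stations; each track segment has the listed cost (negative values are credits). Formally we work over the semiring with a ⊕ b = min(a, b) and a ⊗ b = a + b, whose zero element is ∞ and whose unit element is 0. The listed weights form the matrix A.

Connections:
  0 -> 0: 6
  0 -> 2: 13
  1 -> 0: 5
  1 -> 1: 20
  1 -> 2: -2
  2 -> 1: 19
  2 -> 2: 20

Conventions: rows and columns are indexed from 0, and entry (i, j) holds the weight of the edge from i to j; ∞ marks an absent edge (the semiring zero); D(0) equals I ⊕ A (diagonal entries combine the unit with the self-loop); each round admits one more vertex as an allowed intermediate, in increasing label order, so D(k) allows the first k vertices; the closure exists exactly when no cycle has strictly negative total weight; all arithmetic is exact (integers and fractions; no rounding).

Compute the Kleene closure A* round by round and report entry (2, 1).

D(0):
  [0, ∞, 13]
  [5, 0, -2]
  [∞, 19, 0]
D(1):
  [0, ∞, 13]
  [5, 0, -2]
  [∞, 19, 0]
D(2):
  [0, ∞, 13]
  [5, 0, -2]
  [24, 19, 0]
D(3):
  [0, 32, 13]
  [5, 0, -2]
  [24, 19, 0]
Answer: A*[2][1] = 19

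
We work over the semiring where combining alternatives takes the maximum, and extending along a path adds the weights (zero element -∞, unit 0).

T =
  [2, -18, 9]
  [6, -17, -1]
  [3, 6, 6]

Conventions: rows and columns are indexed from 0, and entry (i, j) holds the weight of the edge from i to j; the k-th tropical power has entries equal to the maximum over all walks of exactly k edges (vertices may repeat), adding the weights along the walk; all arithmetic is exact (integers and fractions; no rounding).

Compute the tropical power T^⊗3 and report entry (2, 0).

T^⊗2:
  [12, 15, 15]
  [8, 5, 15]
  [12, 12, 12]
T^⊗3:
  [21, 21, 21]
  [18, 21, 21]
  [18, 18, 21]
Key observation: the optimum is the walk 2->2->1->0, with weight 6 + 6 + 6 = 18.
Optimal value attained by: walk 2->2->1->0.
Answer: (T^⊗3)[2][0] = 18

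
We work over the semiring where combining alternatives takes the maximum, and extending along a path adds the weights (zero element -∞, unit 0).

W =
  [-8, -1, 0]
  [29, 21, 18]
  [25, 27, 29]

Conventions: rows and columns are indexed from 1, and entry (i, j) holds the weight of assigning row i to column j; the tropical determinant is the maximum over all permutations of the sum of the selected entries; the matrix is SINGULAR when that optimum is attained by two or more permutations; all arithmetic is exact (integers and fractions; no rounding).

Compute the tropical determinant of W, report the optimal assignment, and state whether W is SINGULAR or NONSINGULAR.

σ = (1, 2, 3): (-8) + 21 + 29 = 42
σ = (1, 3, 2): (-8) + 18 + 27 = 37
σ = (2, 1, 3): (-1) + 29 + 29 = 57
σ = (2, 3, 1): (-1) + 18 + 25 = 42
σ = (3, 1, 2): 0 + 29 + 27 = 56
σ = (3, 2, 1): 0 + 21 + 25 = 46
Optimal value attained by: σ = (2, 1, 3).
Answer: det⊕(W) = 57; verdict: NONSINGULAR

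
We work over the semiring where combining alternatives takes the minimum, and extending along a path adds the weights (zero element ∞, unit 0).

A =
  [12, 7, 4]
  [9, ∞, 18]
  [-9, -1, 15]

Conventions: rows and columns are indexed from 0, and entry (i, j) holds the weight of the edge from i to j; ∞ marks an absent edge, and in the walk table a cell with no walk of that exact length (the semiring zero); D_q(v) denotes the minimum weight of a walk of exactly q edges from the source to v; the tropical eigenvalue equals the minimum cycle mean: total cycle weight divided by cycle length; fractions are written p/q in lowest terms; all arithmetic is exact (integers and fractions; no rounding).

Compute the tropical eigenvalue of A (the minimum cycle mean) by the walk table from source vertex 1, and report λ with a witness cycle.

q=0: [∞, 0, ∞]
q=1: [9, ∞, 18]
q=2: [9, 16, 13]
q=3: [4, 12, 13]
Optimal cycle mean attained by: cycle 0->2->0, total 4 + (-9), length 2.
Answer: λ = -5/2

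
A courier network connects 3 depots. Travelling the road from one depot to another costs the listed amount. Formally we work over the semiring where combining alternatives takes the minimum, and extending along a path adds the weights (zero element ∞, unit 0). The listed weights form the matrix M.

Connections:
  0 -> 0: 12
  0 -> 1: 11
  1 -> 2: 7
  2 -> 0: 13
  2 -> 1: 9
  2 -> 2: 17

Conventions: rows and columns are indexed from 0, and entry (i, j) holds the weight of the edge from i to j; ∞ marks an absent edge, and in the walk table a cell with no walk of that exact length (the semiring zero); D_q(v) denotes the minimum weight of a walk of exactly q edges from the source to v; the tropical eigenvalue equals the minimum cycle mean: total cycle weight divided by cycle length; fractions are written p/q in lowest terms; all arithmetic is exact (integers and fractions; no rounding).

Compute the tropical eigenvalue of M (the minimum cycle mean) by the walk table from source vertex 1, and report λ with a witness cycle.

q=0: [∞, 0, ∞]
q=1: [∞, ∞, 7]
q=2: [20, 16, 24]
q=3: [32, 31, 23]
Optimal cycle mean attained by: cycle 1->2->1, total 7 + 9, length 2.
Answer: λ = 8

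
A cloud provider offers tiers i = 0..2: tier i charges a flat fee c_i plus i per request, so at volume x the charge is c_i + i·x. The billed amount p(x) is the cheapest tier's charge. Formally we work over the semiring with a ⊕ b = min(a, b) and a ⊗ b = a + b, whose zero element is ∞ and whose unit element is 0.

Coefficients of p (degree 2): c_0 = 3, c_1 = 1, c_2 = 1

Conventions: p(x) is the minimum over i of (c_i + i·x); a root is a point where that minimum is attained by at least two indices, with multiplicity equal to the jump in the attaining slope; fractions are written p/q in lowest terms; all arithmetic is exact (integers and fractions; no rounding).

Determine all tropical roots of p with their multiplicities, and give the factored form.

hull edge (i=0, c=3) to (i=1, c=1): slope -2, span 1
hull edge (i=1, c=1) to (i=2, c=1): slope 0, span 1
Factored form: p(x) = 1 ⊗ (x ⊕ 0) ⊗ (x ⊕ 2)
Answer: roots = 0 (mult 1), 2 (mult 1)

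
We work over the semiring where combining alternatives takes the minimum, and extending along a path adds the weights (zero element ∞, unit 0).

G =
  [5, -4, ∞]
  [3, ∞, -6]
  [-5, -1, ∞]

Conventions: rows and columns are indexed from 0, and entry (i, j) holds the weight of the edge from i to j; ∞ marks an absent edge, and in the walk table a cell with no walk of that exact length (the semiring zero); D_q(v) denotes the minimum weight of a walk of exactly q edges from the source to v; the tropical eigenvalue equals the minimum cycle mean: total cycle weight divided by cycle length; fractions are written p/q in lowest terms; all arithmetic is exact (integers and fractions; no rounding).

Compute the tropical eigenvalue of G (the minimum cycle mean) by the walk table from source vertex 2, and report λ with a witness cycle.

q=0: [∞, ∞, 0]
q=1: [-5, -1, ∞]
q=2: [0, -9, -7]
q=3: [-12, -8, -15]
Optimal cycle mean attained by: cycle 0->1->2->0, total (-4) + (-6) + (-5), length 3.
Answer: λ = -5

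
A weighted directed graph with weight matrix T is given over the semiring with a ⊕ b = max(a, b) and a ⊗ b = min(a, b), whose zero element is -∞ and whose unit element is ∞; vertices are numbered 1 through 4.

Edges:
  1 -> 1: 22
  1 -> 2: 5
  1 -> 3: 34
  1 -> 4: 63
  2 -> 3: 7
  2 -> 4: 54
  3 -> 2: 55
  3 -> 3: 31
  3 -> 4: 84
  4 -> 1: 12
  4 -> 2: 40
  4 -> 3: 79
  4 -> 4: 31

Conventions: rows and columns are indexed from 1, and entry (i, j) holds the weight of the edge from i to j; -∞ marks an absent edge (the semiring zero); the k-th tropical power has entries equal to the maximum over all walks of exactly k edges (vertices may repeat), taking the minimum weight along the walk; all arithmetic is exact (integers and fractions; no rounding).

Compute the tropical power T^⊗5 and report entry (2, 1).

T^⊗2:
  [22, 40, 63, 34]
  [12, 40, 54, 31]
  [12, 40, 79, 54]
  [12, 55, 31, 79]
T^⊗3:
  [22, 55, 34, 63]
  [12, 54, 31, 54]
  [12, 55, 54, 79]
  [12, 40, 79, 54]
T^⊗4:
  [22, 40, 63, 54]
  [12, 40, 54, 54]
  [12, 54, 79, 54]
  [12, 55, 54, 79]
T^⊗5:
  [22, 55, 54, 63]
  [12, 54, 54, 54]
  [12, 55, 54, 79]
  [12, 54, 79, 54]
Key observation: the optimum is the walk 2->4->1->1->1->1, with weight 54 min 12 min 22 min 22 min 22 = 12.
Optimal value attained by: walk 2->4->1->1->1->1.
Answer: (T^⊗5)[2][1] = 12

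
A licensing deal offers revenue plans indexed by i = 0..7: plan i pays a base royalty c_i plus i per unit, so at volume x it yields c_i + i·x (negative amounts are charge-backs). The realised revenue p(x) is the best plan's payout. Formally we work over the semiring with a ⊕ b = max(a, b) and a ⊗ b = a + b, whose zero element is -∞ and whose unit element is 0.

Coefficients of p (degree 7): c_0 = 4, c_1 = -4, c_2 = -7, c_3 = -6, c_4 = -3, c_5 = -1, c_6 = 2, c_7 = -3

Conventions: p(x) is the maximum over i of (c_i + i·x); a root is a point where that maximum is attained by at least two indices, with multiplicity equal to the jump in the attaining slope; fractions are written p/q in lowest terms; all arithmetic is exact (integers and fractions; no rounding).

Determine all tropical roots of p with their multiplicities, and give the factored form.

hull edge (i=0, c=4) to (i=6, c=2): slope -1/3, span 6
hull edge (i=6, c=2) to (i=7, c=-3): slope -5, span 1
Factored form: p(x) = -3 ⊗ (x ⊕ 1/3) ⊗ (x ⊕ 1/3) ⊗ (x ⊕ 1/3) ⊗ (x ⊕ 1/3) ⊗ (x ⊕ 1/3) ⊗ (x ⊕ 1/3) ⊗ (x ⊕ 5)
Answer: roots = 1/3 (mult 6), 5 (mult 1)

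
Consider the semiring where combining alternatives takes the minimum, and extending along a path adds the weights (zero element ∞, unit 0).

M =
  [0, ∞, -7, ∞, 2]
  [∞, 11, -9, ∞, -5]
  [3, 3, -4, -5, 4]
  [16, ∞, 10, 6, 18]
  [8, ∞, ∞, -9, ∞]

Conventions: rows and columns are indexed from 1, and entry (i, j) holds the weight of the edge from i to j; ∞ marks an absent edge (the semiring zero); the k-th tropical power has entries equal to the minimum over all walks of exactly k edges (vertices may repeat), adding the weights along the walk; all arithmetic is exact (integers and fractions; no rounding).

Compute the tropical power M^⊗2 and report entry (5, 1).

M^⊗2:
  [-4, -4, -11, -12, -3]
  [-6, -6, -13, -14, -5]
  [-1, -1, -8, -9, -2]
  [13, 13, 6, 5, 14]
  [7, ∞, 1, -3, 9]
Key observation: the optimum is the walk 5->4->1, with weight (-9) + 16 = 7.
Optimal value attained by: walk 5->4->1.
Answer: (M^⊗2)[5][1] = 7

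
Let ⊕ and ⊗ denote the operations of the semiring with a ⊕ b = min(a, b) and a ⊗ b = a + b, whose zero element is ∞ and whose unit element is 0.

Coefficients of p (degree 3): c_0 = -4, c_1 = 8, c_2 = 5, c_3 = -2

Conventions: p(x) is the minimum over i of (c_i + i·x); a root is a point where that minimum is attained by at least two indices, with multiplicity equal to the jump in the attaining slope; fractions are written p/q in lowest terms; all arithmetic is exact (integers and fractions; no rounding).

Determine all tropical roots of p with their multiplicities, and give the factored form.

hull edge (i=0, c=-4) to (i=3, c=-2): slope 2/3, span 3
Factored form: p(x) = -2 ⊗ (x ⊕ (-2/3)) ⊗ (x ⊕ (-2/3)) ⊗ (x ⊕ (-2/3))
Answer: roots = -2/3 (mult 3)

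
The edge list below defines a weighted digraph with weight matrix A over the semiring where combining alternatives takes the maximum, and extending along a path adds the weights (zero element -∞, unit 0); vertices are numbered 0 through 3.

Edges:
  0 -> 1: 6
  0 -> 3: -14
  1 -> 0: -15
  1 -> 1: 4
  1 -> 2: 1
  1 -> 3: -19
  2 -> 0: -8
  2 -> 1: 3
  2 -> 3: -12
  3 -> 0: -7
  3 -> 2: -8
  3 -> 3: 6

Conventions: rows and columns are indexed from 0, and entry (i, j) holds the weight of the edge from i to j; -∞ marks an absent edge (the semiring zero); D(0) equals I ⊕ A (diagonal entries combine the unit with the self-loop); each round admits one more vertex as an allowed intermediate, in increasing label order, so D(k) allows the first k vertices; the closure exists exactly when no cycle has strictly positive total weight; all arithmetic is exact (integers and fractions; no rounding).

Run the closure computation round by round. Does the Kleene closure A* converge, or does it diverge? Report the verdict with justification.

Detection: at round 0, diagonal entry (1, 1) turns strictly positive.
Key observation: the cycle 1->1 has total weight 4, which is strictly positive.
Answer: DIVERGES — positive cycle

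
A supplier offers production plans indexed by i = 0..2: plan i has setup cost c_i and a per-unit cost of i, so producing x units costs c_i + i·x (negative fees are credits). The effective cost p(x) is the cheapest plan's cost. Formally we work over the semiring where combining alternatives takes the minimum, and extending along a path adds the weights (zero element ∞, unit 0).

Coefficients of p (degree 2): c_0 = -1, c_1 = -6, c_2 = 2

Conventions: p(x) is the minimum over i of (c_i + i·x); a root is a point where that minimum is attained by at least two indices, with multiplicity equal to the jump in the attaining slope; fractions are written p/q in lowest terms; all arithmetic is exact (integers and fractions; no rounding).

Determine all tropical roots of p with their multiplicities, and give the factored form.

hull edge (i=0, c=-1) to (i=1, c=-6): slope -5, span 1
hull edge (i=1, c=-6) to (i=2, c=2): slope 8, span 1
Factored form: p(x) = 2 ⊗ (x ⊕ (-8)) ⊗ (x ⊕ 5)
Answer: roots = -8 (mult 1), 5 (mult 1)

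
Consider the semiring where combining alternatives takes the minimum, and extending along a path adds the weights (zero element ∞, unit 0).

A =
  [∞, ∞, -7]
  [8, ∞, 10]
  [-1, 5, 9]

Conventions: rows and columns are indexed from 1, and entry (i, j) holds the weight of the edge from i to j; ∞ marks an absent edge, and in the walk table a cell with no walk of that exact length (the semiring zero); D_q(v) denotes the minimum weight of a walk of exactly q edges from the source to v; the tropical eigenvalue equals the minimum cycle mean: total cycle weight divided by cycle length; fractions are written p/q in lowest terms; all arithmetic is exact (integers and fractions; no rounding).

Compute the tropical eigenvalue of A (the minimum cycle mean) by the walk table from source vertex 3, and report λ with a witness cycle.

q=0: [∞, ∞, 0]
q=1: [-1, 5, 9]
q=2: [8, 14, -8]
q=3: [-9, -3, 1]
Optimal cycle mean attained by: cycle 1->3->1, total (-7) + (-1), length 2.
Answer: λ = -4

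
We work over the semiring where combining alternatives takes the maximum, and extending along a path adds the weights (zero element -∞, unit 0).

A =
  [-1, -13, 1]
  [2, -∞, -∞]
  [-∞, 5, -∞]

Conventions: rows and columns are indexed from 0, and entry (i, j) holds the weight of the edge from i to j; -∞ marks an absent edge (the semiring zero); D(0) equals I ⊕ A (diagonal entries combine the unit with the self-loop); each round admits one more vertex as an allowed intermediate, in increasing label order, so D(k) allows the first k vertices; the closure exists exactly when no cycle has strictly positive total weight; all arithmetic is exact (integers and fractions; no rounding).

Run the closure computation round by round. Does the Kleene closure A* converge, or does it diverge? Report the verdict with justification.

D(0):
  [0, -13, 1]
  [2, 0, -∞]
  [-∞, 5, 0]
D(1):
  [0, -13, 1]
  [2, 0, 3]
  [-∞, 5, 0]
Detection: at round 2, diagonal entry (2, 2) turns strictly positive.
Key observation: the cycle 2->1->0->2 has total weight 5 + 2 + 1, which is strictly positive.
Answer: DIVERGES — positive cycle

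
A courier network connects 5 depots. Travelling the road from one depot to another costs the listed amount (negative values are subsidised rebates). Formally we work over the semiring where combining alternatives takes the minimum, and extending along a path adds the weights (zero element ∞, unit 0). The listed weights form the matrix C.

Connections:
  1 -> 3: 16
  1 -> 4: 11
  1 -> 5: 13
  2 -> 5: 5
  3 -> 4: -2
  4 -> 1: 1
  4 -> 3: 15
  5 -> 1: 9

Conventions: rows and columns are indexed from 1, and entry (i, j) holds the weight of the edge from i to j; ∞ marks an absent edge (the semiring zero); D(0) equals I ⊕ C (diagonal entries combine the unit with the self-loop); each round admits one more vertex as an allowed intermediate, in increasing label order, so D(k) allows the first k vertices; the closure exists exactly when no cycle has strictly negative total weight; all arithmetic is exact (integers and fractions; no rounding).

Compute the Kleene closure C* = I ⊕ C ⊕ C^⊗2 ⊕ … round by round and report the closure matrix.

D(0):
  [0, ∞, 16, 11, 13]
  [∞, 0, ∞, ∞, 5]
  [∞, ∞, 0, -2, ∞]
  [1, ∞, 15, 0, ∞]
  [9, ∞, ∞, ∞, 0]
D(1):
  [0, ∞, 16, 11, 13]
  [∞, 0, ∞, ∞, 5]
  [∞, ∞, 0, -2, ∞]
  [1, ∞, 15, 0, 14]
  [9, ∞, 25, 20, 0]
D(2):
  [0, ∞, 16, 11, 13]
  [∞, 0, ∞, ∞, 5]
  [∞, ∞, 0, -2, ∞]
  [1, ∞, 15, 0, 14]
  [9, ∞, 25, 20, 0]
D(3):
  [0, ∞, 16, 11, 13]
  [∞, 0, ∞, ∞, 5]
  [∞, ∞, 0, -2, ∞]
  [1, ∞, 15, 0, 14]
  [9, ∞, 25, 20, 0]
D(4):
  [0, ∞, 16, 11, 13]
  [∞, 0, ∞, ∞, 5]
  [-1, ∞, 0, -2, 12]
  [1, ∞, 15, 0, 14]
  [9, ∞, 25, 20, 0]
D(5):
  [0, ∞, 16, 11, 13]
  [14, 0, 30, 25, 5]
  [-1, ∞, 0, -2, 12]
  [1, ∞, 15, 0, 14]
  [9, ∞, 25, 20, 0]
Answer: C* = [[0, ∞, 16, 11, 13], [14, 0, 30, 25, 5], [-1, ∞, 0, -2, 12], [1, ∞, 15, 0, 14], [9, ∞, 25, 20, 0]]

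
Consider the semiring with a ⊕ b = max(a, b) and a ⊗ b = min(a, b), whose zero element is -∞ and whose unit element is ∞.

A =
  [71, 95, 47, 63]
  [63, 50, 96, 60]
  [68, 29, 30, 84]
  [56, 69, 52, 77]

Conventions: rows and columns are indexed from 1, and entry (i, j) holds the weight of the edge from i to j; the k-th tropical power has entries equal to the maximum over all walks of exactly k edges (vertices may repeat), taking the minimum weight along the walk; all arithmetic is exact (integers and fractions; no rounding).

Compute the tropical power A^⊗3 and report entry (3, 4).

A^⊗2:
  [71, 71, 95, 63]
  [68, 63, 52, 84]
  [68, 69, 52, 77]
  [63, 69, 69, 77]
A^⊗3:
  [71, 71, 71, 84]
  [68, 69, 63, 77]
  [68, 69, 69, 77]
  [68, 69, 69, 77]
Key observation: the optimum is the walk 3->4->4->4, with weight 84 min 77 min 77 = 77.
Optimal value attained by: walk 3->4->4->4.
Answer: (A^⊗3)[3][4] = 77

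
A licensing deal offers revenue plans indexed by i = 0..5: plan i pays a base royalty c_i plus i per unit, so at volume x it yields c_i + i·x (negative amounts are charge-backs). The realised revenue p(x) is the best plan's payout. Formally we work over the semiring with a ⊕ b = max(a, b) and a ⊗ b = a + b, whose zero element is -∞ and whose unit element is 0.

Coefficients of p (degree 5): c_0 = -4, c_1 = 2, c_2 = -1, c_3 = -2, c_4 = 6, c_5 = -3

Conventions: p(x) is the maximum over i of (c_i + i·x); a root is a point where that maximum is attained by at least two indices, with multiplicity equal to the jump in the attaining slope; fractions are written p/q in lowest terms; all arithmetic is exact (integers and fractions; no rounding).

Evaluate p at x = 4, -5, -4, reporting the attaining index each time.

p(4) = max(-4+0·4=-4, 2+1·4=6, -1+2·4=7, -2+3·4=10, 6+4·4=22, -3+5·4=17) = 22 (attained by i=4)
p(-5) = max(-4+0·(-5)=-4, 2+1·(-5)=-3, -1+2·(-5)=-11, -2+3·(-5)=-17, 6+4·(-5)=-14, -3+5·(-5)=-28) = -3 (attained by i=1)
p(-4) = max(-4+0·(-4)=-4, 2+1·(-4)=-2, -1+2·(-4)=-9, -2+3·(-4)=-14, 6+4·(-4)=-10, -3+5·(-4)=-23) = -2 (attained by i=1)
Answer: p(4) = 22; p(-5) = -3; p(-4) = -2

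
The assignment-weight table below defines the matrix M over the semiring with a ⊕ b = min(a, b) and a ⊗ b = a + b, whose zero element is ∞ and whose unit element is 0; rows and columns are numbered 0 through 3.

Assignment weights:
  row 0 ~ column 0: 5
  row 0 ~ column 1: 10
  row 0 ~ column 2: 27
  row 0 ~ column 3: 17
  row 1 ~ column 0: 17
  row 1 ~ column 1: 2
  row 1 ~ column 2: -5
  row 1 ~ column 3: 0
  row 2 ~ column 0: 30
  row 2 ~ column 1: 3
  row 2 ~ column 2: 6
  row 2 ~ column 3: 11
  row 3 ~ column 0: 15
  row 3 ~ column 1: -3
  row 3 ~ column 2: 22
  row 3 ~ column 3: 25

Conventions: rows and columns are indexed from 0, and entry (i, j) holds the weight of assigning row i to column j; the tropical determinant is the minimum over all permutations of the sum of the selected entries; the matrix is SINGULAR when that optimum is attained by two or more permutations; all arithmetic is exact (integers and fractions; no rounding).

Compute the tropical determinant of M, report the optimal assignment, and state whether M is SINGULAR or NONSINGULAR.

σ = (0, 1, 2, 3): 5 + 2 + 6 + 25 = 38
σ = (0, 1, 3, 2): 5 + 2 + 11 + 22 = 40
σ = (0, 2, 1, 3): 5 + (-5) + 3 + 25 = 28
σ = (0, 2, 3, 1): 5 + (-5) + 11 + (-3) = 8
σ = (0, 3, 1, 2): 5 + 0 + 3 + 22 = 30
σ = (0, 3, 2, 1): 5 + 0 + 6 + (-3) = 8
σ = (1, 0, 2, 3): 10 + 17 + 6 + 25 = 58
σ = (1, 0, 3, 2): 10 + 17 + 11 + 22 = 60
σ = (1, 2, 0, 3): 10 + (-5) + 30 + 25 = 60
σ = (1, 2, 3, 0): 10 + (-5) + 11 + 15 = 31
σ = (1, 3, 0, 2): 10 + 0 + 30 + 22 = 62
σ = (1, 3, 2, 0): 10 + 0 + 6 + 15 = 31
σ = (2, 0, 1, 3): 27 + 17 + 3 + 25 = 72
σ = (2, 0, 3, 1): 27 + 17 + 11 + (-3) = 52
σ = (2, 1, 0, 3): 27 + 2 + 30 + 25 = 84
σ = (2, 1, 3, 0): 27 + 2 + 11 + 15 = 55
σ = (2, 3, 0, 1): 27 + 0 + 30 + (-3) = 54
σ = (2, 3, 1, 0): 27 + 0 + 3 + 15 = 45
σ = (3, 0, 1, 2): 17 + 17 + 3 + 22 = 59
σ = (3, 0, 2, 1): 17 + 17 + 6 + (-3) = 37
σ = (3, 1, 0, 2): 17 + 2 + 30 + 22 = 71
σ = (3, 1, 2, 0): 17 + 2 + 6 + 15 = 40
σ = (3, 2, 0, 1): 17 + (-5) + 30 + (-3) = 39
σ = (3, 2, 1, 0): 17 + (-5) + 3 + 15 = 30
Optimal value attained by: σ = (0, 2, 3, 1).
Answer: det⊕(M) = 8; verdict: SINGULAR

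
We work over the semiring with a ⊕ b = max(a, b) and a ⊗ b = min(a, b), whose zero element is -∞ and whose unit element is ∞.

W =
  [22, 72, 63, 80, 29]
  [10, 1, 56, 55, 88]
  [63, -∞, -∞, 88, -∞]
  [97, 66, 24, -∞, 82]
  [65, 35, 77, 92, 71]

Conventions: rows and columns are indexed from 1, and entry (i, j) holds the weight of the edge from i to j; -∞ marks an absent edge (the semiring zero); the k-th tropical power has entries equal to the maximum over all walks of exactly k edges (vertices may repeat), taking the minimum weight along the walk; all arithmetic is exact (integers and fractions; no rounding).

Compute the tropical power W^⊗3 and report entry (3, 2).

W^⊗2:
  [80, 66, 56, 63, 80]
  [65, 55, 77, 88, 71]
  [88, 66, 63, 63, 82]
  [65, 72, 77, 82, 71]
  [92, 66, 71, 77, 82]
W^⊗3:
  [65, 72, 77, 80, 71]
  [88, 66, 71, 77, 82]
  [65, 72, 77, 82, 71]
  [82, 66, 71, 77, 82]
  [77, 72, 77, 82, 77]
Key observation: the optimum is the walk 3->4->1->2, with weight 88 min 97 min 72 = 72.
Optimal value attained by: walk 3->4->1->2.
Answer: (W^⊗3)[3][2] = 72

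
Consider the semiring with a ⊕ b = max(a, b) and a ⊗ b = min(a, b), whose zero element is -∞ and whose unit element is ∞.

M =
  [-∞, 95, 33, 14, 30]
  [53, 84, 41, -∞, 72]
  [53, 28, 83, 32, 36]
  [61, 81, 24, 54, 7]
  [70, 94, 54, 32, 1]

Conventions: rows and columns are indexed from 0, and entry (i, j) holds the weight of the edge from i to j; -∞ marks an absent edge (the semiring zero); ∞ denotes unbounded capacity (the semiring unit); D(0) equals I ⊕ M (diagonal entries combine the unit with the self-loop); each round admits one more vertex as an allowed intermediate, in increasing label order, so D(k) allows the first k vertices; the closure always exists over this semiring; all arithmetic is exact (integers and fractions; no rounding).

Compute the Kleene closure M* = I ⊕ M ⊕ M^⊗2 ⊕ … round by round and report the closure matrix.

D(0):
  [∞, 95, 33, 14, 30]
  [53, ∞, 41, -∞, 72]
  [53, 28, ∞, 32, 36]
  [61, 81, 24, ∞, 7]
  [70, 94, 54, 32, ∞]
D(1):
  [∞, 95, 33, 14, 30]
  [53, ∞, 41, 14, 72]
  [53, 53, ∞, 32, 36]
  [61, 81, 33, ∞, 30]
  [70, 94, 54, 32, ∞]
D(2):
  [∞, 95, 41, 14, 72]
  [53, ∞, 41, 14, 72]
  [53, 53, ∞, 32, 53]
  [61, 81, 41, ∞, 72]
  [70, 94, 54, 32, ∞]
D(3):
  [∞, 95, 41, 32, 72]
  [53, ∞, 41, 32, 72]
  [53, 53, ∞, 32, 53]
  [61, 81, 41, ∞, 72]
  [70, 94, 54, 32, ∞]
D(4):
  [∞, 95, 41, 32, 72]
  [53, ∞, 41, 32, 72]
  [53, 53, ∞, 32, 53]
  [61, 81, 41, ∞, 72]
  [70, 94, 54, 32, ∞]
D(5):
  [∞, 95, 54, 32, 72]
  [70, ∞, 54, 32, 72]
  [53, 53, ∞, 32, 53]
  [70, 81, 54, ∞, 72]
  [70, 94, 54, 32, ∞]
Answer: M* = [[∞, 95, 54, 32, 72], [70, ∞, 54, 32, 72], [53, 53, ∞, 32, 53], [70, 81, 54, ∞, 72], [70, 94, 54, 32, ∞]]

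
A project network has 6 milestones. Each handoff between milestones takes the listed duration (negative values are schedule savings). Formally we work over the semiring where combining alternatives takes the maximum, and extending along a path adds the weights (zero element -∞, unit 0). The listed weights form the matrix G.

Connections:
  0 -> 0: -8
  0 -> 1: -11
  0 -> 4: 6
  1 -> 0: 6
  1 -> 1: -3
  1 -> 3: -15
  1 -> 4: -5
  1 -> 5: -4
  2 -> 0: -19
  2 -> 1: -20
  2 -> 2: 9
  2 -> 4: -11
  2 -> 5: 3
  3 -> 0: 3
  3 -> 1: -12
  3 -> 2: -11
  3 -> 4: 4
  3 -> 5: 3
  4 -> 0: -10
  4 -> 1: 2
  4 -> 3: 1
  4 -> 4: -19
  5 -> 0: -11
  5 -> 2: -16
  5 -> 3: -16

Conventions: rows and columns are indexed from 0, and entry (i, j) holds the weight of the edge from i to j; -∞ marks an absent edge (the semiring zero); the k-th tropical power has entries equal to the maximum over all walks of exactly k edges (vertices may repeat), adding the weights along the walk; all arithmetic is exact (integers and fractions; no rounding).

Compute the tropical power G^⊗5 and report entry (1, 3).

G^⊗2:
  [-4, 8, -∞, 7, -2, -15]
  [3, -3, -20, -4, 12, -7]
  [-8, -9, 18, -10, -2, 12]
  [-5, 6, -2, 5, 9, -8]
  [8, -1, -10, -13, 5, 4]
  [-13, -22, -7, -∞, -5, -13]
G^⊗3:
  [14, 5, -4, -1, 11, 10]
  [3, 14, -11, 13, 9, -1]
  [1, 0, 27, -1, 7, 21]
  [12, 11, 7, 10, 9, 8]
  [5, 7, -1, 6, 14, -5]
  [-15, -3, 2, -4, -7, -4]
G^⊗4:
  [11, 13, 5, 12, 20, 2]
  [20, 11, 2, 10, 17, 16]
  [10, 9, 36, 8, 16, 30]
  [17, 11, 16, 10, 18, 13]
  [13, 16, 8, 15, 11, 9]
  [3, -5, 11, -6, 0, 5]
G^⊗5:
  [19, 22, 14, 21, 17, 15]
  [17, 19, 11, 18, 26, 13]
  [19, 18, 45, 17, 25, 39]
  [17, 20, 25, 19, 23, 19]
  [22, 13, 17, 12, 19, 18]
  [1, 2, 20, 1, 9, 14]
Key observation: the optimum is the walk 1->0->4->3->4->3, with weight 6 + 6 + 1 + 4 + 1 = 18.
Optimal value attained by: walk 1->0->4->3->4->3.
Answer: (G^⊗5)[1][3] = 18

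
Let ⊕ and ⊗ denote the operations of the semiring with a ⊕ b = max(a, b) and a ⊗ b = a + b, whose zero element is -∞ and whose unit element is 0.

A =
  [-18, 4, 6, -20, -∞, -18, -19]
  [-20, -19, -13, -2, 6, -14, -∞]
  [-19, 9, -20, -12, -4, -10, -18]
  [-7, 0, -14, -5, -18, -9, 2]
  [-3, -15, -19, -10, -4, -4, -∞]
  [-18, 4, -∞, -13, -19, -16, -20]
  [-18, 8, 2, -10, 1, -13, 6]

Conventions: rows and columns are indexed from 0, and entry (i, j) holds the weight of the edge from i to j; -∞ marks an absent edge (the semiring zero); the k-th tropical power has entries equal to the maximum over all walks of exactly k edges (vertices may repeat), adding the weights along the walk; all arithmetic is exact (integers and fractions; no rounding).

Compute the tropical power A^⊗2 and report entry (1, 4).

A^⊗2:
  [-13, 15, -9, 2, 10, -4, -12]
  [3, -2, -13, -4, 2, 2, 0]
  [-7, -6, -4, 7, 15, -5, -10]
  [-12, 10, 4, -2, 6, -11, 8]
  [-7, 1, 3, -14, -8, -8, -8]
  [-16, -12, -9, 2, 10, -10, -11]
  [-2, 14, 8, 6, 14, -3, 12]
Key observation: the optimum is the walk 1->4->4, with weight 6 + (-4) = 2.
Optimal value attained by: walk 1->4->4.
Answer: (A^⊗2)[1][4] = 2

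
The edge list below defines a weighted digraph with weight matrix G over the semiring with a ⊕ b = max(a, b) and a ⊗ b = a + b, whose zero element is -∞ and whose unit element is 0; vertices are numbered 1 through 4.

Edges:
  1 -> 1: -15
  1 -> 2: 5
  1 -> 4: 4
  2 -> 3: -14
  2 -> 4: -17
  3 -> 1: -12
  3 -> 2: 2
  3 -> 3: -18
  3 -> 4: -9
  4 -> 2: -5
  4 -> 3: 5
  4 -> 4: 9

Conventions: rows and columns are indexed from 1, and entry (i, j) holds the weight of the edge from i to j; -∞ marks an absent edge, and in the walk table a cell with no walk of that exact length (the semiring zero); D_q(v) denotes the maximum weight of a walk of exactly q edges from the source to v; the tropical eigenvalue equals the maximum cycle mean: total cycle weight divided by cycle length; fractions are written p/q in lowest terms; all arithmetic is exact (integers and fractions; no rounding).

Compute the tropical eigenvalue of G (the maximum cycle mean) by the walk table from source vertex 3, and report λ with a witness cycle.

q=0: [-∞, -∞, 0, -∞]
q=1: [-12, 2, -18, -9]
q=2: [-27, -7, -4, 0]
q=3: [-16, -2, 5, 9]
q=4: [-7, 7, 14, 18]
Optimal cycle mean attained by: cycle 4->4, total 9, length 1.
Answer: λ = 9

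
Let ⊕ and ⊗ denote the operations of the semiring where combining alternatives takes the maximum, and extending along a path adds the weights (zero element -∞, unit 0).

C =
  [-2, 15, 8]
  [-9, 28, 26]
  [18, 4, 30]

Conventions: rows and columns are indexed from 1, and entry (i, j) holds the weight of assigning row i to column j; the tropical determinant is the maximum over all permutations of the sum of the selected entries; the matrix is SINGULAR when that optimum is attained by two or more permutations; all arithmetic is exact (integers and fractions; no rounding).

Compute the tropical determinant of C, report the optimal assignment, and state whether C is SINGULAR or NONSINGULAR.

σ = (1, 2, 3): (-2) + 28 + 30 = 56
σ = (1, 3, 2): (-2) + 26 + 4 = 28
σ = (2, 1, 3): 15 + (-9) + 30 = 36
σ = (2, 3, 1): 15 + 26 + 18 = 59
σ = (3, 1, 2): 8 + (-9) + 4 = 3
σ = (3, 2, 1): 8 + 28 + 18 = 54
Optimal value attained by: σ = (2, 3, 1).
Answer: det⊕(C) = 59; verdict: NONSINGULAR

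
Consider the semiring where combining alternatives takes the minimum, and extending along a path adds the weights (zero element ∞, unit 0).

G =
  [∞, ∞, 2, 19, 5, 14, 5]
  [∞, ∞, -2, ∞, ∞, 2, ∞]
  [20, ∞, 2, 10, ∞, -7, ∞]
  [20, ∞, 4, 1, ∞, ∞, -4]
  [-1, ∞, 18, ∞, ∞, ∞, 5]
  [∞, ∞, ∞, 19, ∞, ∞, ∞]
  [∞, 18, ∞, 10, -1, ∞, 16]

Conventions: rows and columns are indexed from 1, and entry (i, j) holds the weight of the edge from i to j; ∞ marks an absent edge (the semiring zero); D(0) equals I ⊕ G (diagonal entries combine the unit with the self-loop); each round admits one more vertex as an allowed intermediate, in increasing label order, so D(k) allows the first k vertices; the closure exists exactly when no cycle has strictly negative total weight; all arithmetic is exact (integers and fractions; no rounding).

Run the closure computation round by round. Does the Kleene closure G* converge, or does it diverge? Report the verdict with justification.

D(0):
  [0, ∞, 2, 19, 5, 14, 5]
  [∞, 0, -2, ∞, ∞, 2, ∞]
  [20, ∞, 0, 10, ∞, -7, ∞]
  [20, ∞, 4, 0, ∞, ∞, -4]
  [-1, ∞, 18, ∞, 0, ∞, 5]
  [∞, ∞, ∞, 19, ∞, 0, ∞]
  [∞, 18, ∞, 10, -1, ∞, 0]
D(1):
  [0, ∞, 2, 19, 5, 14, 5]
  [∞, 0, -2, ∞, ∞, 2, ∞]
  [20, ∞, 0, 10, 25, -7, 25]
  [20, ∞, 4, 0, 25, 34, -4]
  [-1, ∞, 1, 18, 0, 13, 4]
  [∞, ∞, ∞, 19, ∞, 0, ∞]
  [∞, 18, ∞, 10, -1, ∞, 0]
D(2):
  [0, ∞, 2, 19, 5, 14, 5]
  [∞, 0, -2, ∞, ∞, 2, ∞]
  [20, ∞, 0, 10, 25, -7, 25]
  [20, ∞, 4, 0, 25, 34, -4]
  [-1, ∞, 1, 18, 0, 13, 4]
  [∞, ∞, ∞, 19, ∞, 0, ∞]
  [∞, 18, 16, 10, -1, 20, 0]
D(3):
  [0, ∞, 2, 12, 5, -5, 5]
  [18, 0, -2, 8, 23, -9, 23]
  [20, ∞, 0, 10, 25, -7, 25]
  [20, ∞, 4, 0, 25, -3, -4]
  [-1, ∞, 1, 11, 0, -6, 4]
  [∞, ∞, ∞, 19, ∞, 0, ∞]
  [36, 18, 16, 10, -1, 9, 0]
D(4):
  [0, ∞, 2, 12, 5, -5, 5]
  [18, 0, -2, 8, 23, -9, 4]
  [20, ∞, 0, 10, 25, -7, 6]
  [20, ∞, 4, 0, 25, -3, -4]
  [-1, ∞, 1, 11, 0, -6, 4]
  [39, ∞, 23, 19, 44, 0, 15]
  [30, 18, 14, 10, -1, 7, 0]
D(5):
  [0, ∞, 2, 12, 5, -5, 5]
  [18, 0, -2, 8, 23, -9, 4]
  [20, ∞, 0, 10, 25, -7, 6]
  [20, ∞, 4, 0, 25, -3, -4]
  [-1, ∞, 1, 11, 0, -6, 4]
  [39, ∞, 23, 19, 44, 0, 15]
  [-2, 18, 0, 10, -1, -7, 0]
D(6):
  [0, ∞, 2, 12, 5, -5, 5]
  [18, 0, -2, 8, 23, -9, 4]
  [20, ∞, 0, 10, 25, -7, 6]
  [20, ∞, 4, 0, 25, -3, -4]
  [-1, ∞, 1, 11, 0, -6, 4]
  [39, ∞, 23, 19, 44, 0, 15]
  [-2, 18, 0, 10, -1, -7, 0]
D(7):
  [0, 23, 2, 12, 4, -5, 5]
  [2, 0, -2, 8, 3, -9, 4]
  [4, 24, 0, 10, 5, -7, 6]
  [-6, 14, -4, 0, -5, -11, -4]
  [-1, 22, 1, 11, 0, -6, 4]
  [13, 33, 15, 19, 14, 0, 15]
  [-2, 18, 0, 10, -1, -7, 0]
Key observation: every diagonal entry stays at the unit through all rounds, so no improving cycle exists.
Answer: CONVERGES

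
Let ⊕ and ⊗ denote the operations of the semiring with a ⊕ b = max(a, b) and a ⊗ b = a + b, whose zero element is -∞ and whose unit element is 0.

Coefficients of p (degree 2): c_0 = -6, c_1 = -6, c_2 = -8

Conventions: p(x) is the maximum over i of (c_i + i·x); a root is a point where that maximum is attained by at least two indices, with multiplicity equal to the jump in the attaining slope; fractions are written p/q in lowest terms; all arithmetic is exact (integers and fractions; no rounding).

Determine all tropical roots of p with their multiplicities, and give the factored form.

hull edge (i=0, c=-6) to (i=1, c=-6): slope 0, span 1
hull edge (i=1, c=-6) to (i=2, c=-8): slope -2, span 1
Factored form: p(x) = -8 ⊗ (x ⊕ 0) ⊗ (x ⊕ 2)
Answer: roots = 0 (mult 1), 2 (mult 1)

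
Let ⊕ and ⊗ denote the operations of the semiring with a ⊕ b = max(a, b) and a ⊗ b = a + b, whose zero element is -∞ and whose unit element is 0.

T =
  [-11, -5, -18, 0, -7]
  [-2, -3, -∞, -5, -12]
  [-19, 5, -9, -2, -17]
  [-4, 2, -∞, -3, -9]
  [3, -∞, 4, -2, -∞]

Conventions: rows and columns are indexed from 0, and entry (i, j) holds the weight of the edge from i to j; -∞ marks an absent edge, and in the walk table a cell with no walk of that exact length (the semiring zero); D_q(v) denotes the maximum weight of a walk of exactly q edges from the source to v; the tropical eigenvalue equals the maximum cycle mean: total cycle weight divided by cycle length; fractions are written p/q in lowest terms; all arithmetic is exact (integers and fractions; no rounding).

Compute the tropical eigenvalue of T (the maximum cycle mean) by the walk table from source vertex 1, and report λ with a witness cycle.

q=0: [-∞, 0, -∞, -∞, -∞]
q=1: [-2, -3, -∞, -5, -12]
q=2: [-5, -3, -8, -2, -9]
q=3: [-5, 0, -5, -5, -11]
q=4: [-2, 0, -7, -5, -12]
q=5: [-2, -2, -8, -2, -9]
Optimal cycle mean attained by: cycle 0->3->1->0, total 0 + 2 + (-2), length 3.
Answer: λ = 0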